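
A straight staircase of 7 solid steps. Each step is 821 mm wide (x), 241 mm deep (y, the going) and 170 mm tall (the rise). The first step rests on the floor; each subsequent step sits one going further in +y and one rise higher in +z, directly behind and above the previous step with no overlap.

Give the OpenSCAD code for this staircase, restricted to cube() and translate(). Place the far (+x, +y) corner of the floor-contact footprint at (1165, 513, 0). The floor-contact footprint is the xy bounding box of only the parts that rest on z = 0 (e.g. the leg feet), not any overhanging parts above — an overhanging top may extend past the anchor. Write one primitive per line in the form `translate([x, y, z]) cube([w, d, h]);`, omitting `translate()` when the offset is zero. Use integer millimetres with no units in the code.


translate([344, 272, 0]) cube([821, 241, 170]);
translate([344, 513, 170]) cube([821, 241, 170]);
translate([344, 754, 340]) cube([821, 241, 170]);
translate([344, 995, 510]) cube([821, 241, 170]);
translate([344, 1236, 680]) cube([821, 241, 170]);
translate([344, 1477, 850]) cube([821, 241, 170]);
translate([344, 1718, 1020]) cube([821, 241, 170]);


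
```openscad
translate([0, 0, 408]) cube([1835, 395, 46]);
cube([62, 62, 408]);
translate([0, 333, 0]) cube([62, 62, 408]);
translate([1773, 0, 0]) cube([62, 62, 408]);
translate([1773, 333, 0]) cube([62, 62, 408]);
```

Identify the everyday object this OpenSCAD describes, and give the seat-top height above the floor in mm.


A bench. The seat-top height is 454 mm.

A long slab on four corner posts — a bench. The slab sits at z = 408 with thickness 46, so the top is 408 + 46 = 454 mm.


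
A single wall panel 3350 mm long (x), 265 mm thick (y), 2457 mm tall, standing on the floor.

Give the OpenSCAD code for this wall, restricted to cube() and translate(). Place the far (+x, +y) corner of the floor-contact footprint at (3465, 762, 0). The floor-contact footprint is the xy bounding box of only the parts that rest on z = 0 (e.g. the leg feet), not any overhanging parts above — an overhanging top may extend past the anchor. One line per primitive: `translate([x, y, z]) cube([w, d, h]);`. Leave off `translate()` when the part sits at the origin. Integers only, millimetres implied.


translate([115, 497, 0]) cube([3350, 265, 2457]);


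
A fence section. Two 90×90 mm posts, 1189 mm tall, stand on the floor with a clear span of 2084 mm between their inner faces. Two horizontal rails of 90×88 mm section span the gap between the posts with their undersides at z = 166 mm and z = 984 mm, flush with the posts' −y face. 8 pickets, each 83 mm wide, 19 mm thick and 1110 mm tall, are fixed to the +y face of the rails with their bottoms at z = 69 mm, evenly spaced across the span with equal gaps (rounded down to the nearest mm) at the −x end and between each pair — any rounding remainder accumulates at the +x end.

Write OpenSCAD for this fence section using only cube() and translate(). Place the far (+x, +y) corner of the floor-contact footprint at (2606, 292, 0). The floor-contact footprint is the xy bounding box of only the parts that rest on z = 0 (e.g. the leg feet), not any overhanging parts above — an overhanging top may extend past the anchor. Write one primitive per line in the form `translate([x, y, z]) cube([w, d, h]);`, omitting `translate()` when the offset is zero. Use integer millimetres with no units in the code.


translate([342, 202, 0]) cube([90, 90, 1189]);
translate([2516, 202, 0]) cube([90, 90, 1189]);
translate([432, 202, 166]) cube([2084, 90, 88]);
translate([432, 202, 984]) cube([2084, 90, 88]);
translate([589, 292, 69]) cube([83, 19, 1110]);
translate([829, 292, 69]) cube([83, 19, 1110]);
translate([1069, 292, 69]) cube([83, 19, 1110]);
translate([1309, 292, 69]) cube([83, 19, 1110]);
translate([1549, 292, 69]) cube([83, 19, 1110]);
translate([1789, 292, 69]) cube([83, 19, 1110]);
translate([2029, 292, 69]) cube([83, 19, 1110]);
translate([2269, 292, 69]) cube([83, 19, 1110]);


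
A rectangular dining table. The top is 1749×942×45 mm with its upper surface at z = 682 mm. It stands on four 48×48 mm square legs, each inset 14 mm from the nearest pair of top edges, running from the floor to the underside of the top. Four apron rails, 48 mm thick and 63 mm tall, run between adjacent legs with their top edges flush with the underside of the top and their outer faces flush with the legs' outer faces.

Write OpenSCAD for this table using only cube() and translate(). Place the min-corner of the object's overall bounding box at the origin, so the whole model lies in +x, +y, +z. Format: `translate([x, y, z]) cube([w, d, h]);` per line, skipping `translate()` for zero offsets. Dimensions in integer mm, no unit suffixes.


// leg_h = 682 - 45 = 637
// apron z = 637 - 63 = 574
translate([0, 0, 637]) cube([1749, 942, 45]);
translate([14, 14, 0]) cube([48, 48, 637]);
translate([1687, 14, 0]) cube([48, 48, 637]);
translate([14, 880, 0]) cube([48, 48, 637]);
translate([1687, 880, 0]) cube([48, 48, 637]);
translate([62, 14, 574]) cube([1625, 48, 63]);
translate([62, 880, 574]) cube([1625, 48, 63]);
translate([14, 62, 574]) cube([48, 818, 63]);
translate([1687, 62, 574]) cube([48, 818, 63]);


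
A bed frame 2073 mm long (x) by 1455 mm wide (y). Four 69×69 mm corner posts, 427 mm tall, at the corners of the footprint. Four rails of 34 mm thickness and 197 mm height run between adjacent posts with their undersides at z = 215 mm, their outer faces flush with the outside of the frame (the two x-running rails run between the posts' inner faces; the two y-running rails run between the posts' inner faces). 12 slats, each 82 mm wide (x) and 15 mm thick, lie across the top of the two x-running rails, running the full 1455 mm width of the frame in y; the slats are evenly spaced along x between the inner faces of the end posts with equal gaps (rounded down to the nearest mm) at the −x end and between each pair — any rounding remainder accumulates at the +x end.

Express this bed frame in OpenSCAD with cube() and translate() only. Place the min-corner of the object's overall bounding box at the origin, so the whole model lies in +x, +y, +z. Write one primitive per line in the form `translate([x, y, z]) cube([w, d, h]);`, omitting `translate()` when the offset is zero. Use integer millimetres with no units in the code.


cube([69, 69, 427]);
translate([0, 1386, 0]) cube([69, 69, 427]);
translate([2004, 0, 0]) cube([69, 69, 427]);
translate([2004, 1386, 0]) cube([69, 69, 427]);
translate([69, 0, 215]) cube([1935, 34, 197]);
translate([69, 1421, 215]) cube([1935, 34, 197]);
translate([0, 69, 215]) cube([34, 1317, 197]);
translate([2039, 69, 215]) cube([34, 1317, 197]);
translate([142, 0, 412]) cube([82, 1455, 15]);
translate([297, 0, 412]) cube([82, 1455, 15]);
translate([452, 0, 412]) cube([82, 1455, 15]);
translate([607, 0, 412]) cube([82, 1455, 15]);
translate([762, 0, 412]) cube([82, 1455, 15]);
translate([917, 0, 412]) cube([82, 1455, 15]);
translate([1072, 0, 412]) cube([82, 1455, 15]);
translate([1227, 0, 412]) cube([82, 1455, 15]);
translate([1382, 0, 412]) cube([82, 1455, 15]);
translate([1537, 0, 412]) cube([82, 1455, 15]);
translate([1692, 0, 412]) cube([82, 1455, 15]);
translate([1847, 0, 412]) cube([82, 1455, 15]);


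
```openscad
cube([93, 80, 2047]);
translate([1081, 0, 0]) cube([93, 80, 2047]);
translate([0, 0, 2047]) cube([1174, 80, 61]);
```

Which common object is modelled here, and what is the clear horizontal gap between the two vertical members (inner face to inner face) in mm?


A door frame. The clear opening width is 988 mm.

Two 2047 mm tall posts with a header on top — a door frame. The left jamb is 93 mm wide at x = 0; the right jamb starts at x = 1081. The clear opening is 1081 − 93 = 988 mm.


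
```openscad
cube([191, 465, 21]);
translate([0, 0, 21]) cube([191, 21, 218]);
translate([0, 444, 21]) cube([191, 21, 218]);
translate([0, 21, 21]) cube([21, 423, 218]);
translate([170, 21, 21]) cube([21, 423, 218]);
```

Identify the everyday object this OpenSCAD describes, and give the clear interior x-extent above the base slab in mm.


An open box. The internal width is 149 mm.

A 191×465 base slab with four walls standing on it — an open box. The base is 191 mm wide and the walls are 21 mm thick, so the internal width is 191 − 2 × 21 = 149 mm.


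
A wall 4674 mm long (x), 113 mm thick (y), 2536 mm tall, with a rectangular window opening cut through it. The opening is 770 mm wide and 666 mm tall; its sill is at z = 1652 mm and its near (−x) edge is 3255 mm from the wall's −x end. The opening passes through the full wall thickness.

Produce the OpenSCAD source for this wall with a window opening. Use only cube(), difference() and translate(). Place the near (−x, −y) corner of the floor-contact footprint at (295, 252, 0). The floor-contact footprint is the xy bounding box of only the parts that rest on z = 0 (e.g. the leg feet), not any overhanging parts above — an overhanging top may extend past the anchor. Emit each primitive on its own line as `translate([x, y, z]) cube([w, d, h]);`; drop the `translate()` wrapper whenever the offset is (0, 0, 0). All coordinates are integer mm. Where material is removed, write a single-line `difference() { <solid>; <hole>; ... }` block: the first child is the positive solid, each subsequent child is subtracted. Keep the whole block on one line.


difference() { translate([295, 252, 0]) cube([4674, 113, 2536]); translate([3550, 252, 1652]) cube([770, 113, 666]); }


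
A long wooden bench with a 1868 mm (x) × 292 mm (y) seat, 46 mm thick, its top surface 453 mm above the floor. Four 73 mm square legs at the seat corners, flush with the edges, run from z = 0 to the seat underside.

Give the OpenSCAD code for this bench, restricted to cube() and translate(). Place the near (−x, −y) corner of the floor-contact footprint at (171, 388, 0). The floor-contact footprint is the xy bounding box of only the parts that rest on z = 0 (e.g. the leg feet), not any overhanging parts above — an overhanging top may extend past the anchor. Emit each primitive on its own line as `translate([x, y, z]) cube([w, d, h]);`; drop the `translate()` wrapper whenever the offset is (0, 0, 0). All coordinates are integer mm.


translate([171, 388, 407]) cube([1868, 292, 46]);
translate([171, 388, 0]) cube([73, 73, 407]);
translate([171, 607, 0]) cube([73, 73, 407]);
translate([1966, 388, 0]) cube([73, 73, 407]);
translate([1966, 607, 0]) cube([73, 73, 407]);


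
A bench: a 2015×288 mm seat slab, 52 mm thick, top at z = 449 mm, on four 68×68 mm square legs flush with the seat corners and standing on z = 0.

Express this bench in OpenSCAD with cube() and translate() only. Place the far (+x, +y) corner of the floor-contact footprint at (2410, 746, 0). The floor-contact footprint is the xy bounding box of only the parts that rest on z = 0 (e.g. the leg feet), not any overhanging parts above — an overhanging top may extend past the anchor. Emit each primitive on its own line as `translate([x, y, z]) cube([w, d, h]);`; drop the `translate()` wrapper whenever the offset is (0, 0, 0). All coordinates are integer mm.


translate([395, 458, 397]) cube([2015, 288, 52]);
translate([395, 458, 0]) cube([68, 68, 397]);
translate([395, 678, 0]) cube([68, 68, 397]);
translate([2342, 458, 0]) cube([68, 68, 397]);
translate([2342, 678, 0]) cube([68, 68, 397]);


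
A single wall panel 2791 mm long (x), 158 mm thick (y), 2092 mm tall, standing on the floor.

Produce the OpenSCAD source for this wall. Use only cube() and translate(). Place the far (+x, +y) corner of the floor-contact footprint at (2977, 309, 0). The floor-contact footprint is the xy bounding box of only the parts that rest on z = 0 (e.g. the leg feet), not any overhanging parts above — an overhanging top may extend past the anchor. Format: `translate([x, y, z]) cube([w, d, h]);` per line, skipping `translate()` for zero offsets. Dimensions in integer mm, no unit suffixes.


translate([186, 151, 0]) cube([2791, 158, 2092]);


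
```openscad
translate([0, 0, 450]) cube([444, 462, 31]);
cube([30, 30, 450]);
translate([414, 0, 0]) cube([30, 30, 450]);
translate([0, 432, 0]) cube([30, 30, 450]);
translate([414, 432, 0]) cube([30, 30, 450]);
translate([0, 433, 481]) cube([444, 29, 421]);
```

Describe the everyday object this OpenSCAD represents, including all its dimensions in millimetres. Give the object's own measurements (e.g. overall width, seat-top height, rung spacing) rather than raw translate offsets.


A chair. The seat is a 444×462×31 mm slab with its top at z = 481 mm, on four 30×30 mm corner legs (flush with the seat edges, standing on z = 0). A flat backrest 29 mm thick, 421 mm tall, spans the full seat width and rises from the seat top along its +y edge, rear face flush with the rear of the seat.


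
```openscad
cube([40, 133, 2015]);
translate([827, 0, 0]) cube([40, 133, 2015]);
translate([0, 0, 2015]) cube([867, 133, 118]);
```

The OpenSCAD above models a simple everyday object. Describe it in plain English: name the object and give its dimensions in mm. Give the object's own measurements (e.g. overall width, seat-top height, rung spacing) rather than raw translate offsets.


A door frame. The clear opening is 787 mm wide and 2015 mm high. Two 40 mm wide jambs, 133 mm deep, stand either side of the opening from the floor to the top of the opening. A 118 mm thick head sits across the top of both jambs, spanning the full outside width of the frame.


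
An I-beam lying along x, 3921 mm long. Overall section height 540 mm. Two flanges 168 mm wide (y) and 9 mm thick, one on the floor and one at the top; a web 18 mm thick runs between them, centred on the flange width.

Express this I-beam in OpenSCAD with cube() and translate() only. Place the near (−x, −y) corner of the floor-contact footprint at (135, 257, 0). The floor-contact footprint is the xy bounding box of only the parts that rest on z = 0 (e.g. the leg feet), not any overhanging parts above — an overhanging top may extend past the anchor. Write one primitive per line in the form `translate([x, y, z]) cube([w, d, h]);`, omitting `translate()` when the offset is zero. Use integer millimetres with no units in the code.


translate([135, 257, 0]) cube([3921, 168, 9]);
translate([135, 332, 9]) cube([3921, 18, 522]);
translate([135, 257, 531]) cube([3921, 168, 9]);


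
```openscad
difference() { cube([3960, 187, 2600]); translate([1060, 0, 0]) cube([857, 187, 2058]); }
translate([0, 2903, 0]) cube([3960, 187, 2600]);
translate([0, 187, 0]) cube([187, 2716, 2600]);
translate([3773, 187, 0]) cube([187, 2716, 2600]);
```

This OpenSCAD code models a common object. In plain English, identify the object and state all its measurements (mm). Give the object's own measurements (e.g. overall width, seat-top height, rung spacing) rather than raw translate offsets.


A single room: four walls, each 2600 mm tall and 187 mm thick, enclosing an outside footprint 3960×3090 mm (x × y), no floor or roof. The front and back walls (−y and +y sides) run the full x-width; the side walls fit between their inner faces. A door opening 857 mm wide and 2058 mm tall is cut through the front wall from the floor up, its −x edge 1060 mm from the wall's −x end.


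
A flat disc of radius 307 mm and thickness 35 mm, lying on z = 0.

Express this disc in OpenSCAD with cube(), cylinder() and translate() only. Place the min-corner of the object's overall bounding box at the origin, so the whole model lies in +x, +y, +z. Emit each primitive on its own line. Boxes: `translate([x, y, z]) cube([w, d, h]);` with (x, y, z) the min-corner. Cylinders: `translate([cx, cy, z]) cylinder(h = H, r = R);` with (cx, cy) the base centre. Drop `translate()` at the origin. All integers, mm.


translate([307, 307, 0]) cylinder(h = 35, r = 307);


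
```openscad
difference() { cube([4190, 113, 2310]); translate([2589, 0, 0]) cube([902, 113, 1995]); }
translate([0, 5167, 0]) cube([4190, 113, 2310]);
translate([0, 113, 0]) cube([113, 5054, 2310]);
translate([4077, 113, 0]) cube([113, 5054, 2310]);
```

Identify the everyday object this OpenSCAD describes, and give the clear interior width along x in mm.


A single room. The interior width is 3964 mm.

Four walls enclosing a rectangle with a door in the front wall — a room. Outside width 4190 minus two 113 mm walls gives 3964 mm.


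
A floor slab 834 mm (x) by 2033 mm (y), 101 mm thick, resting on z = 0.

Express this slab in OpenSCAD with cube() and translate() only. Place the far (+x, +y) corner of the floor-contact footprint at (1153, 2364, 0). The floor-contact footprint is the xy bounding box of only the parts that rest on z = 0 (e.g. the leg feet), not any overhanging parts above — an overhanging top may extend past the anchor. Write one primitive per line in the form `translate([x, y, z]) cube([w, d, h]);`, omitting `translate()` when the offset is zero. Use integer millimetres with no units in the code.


translate([319, 331, 0]) cube([834, 2033, 101]);


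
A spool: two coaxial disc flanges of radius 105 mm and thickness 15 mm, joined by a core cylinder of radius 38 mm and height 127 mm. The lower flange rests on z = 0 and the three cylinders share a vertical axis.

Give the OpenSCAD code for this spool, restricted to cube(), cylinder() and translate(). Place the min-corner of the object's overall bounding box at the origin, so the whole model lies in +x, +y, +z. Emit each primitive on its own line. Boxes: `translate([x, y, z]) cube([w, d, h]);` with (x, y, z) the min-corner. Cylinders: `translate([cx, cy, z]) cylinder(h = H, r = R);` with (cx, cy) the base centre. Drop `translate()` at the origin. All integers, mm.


translate([105, 105, 0]) cylinder(h = 15, r = 105);
translate([105, 105, 15]) cylinder(h = 127, r = 38);
translate([105, 105, 142]) cylinder(h = 15, r = 105);


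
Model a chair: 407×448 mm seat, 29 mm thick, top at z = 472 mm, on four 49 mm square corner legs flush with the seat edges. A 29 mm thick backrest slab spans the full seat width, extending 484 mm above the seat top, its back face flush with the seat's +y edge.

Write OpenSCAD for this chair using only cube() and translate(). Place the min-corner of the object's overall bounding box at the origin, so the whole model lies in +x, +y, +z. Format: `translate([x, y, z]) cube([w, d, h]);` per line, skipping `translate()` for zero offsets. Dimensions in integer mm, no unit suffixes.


translate([0, 0, 443]) cube([407, 448, 29]);
cube([49, 49, 443]);
translate([358, 0, 0]) cube([49, 49, 443]);
translate([0, 399, 0]) cube([49, 49, 443]);
translate([358, 399, 0]) cube([49, 49, 443]);
translate([0, 419, 472]) cube([407, 29, 484]);


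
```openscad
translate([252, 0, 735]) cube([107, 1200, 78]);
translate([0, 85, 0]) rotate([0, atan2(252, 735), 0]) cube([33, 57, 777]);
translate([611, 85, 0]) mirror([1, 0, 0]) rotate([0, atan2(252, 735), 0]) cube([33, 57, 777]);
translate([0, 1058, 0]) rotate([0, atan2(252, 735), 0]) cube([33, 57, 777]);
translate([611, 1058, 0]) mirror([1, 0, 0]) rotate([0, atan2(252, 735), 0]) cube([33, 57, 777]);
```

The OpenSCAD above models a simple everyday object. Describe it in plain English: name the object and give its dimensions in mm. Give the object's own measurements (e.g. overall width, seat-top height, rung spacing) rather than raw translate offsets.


A sawhorse. A 107×1200×78 mm beam (x, y, z) sits on two A-frame leg pairs. Each pair is two raked legs of 33×57 mm section (57 mm along y) splaying symmetrically in x. Each leg rises 735 mm vertically over 252 mm of horizontal reach and is 777 mm long along its own axis. Every leg's outer bottom edge rests on the floor and its outer top edge meets a bottom edge of the beam — the left legs (tilting toward +x) meet the beam's −x bottom edge, the right legs (their mirror images, tilting toward −x) meet its +x bottom edge — so the leg tops tuck under the beam, the beam's underside is 735 mm above the floor, and the feet are 611 mm apart outside-to-outside with the beam centred between them. The two leg pairs are set in 85 mm from either end of the beam.


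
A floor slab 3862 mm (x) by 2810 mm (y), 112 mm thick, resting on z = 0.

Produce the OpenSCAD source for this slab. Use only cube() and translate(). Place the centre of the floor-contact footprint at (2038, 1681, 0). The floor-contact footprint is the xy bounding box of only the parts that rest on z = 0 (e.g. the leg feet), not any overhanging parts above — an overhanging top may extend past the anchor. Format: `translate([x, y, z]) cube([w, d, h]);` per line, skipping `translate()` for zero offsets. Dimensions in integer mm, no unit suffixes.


translate([107, 276, 0]) cube([3862, 2810, 112]);


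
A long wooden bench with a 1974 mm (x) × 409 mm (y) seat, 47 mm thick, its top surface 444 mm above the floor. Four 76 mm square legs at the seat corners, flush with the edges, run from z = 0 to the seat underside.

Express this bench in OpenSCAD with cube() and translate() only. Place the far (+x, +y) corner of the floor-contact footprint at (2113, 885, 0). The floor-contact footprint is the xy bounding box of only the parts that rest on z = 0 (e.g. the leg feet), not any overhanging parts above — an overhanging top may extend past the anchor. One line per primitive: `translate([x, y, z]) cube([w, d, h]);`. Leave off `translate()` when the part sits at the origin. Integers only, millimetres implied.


translate([139, 476, 397]) cube([1974, 409, 47]);
translate([139, 476, 0]) cube([76, 76, 397]);
translate([139, 809, 0]) cube([76, 76, 397]);
translate([2037, 476, 0]) cube([76, 76, 397]);
translate([2037, 809, 0]) cube([76, 76, 397]);


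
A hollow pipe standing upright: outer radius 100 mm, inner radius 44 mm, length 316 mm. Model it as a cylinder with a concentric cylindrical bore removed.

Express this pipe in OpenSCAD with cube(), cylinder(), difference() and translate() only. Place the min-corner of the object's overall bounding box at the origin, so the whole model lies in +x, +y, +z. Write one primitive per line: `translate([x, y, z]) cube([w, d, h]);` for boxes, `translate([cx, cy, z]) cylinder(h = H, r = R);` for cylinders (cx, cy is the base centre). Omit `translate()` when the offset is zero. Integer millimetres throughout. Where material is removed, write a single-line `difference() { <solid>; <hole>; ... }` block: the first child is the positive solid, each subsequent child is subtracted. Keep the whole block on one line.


difference() { translate([100, 100, 0]) cylinder(h = 316, r = 100); translate([100, 100, 0]) cylinder(h = 316, r = 44); }


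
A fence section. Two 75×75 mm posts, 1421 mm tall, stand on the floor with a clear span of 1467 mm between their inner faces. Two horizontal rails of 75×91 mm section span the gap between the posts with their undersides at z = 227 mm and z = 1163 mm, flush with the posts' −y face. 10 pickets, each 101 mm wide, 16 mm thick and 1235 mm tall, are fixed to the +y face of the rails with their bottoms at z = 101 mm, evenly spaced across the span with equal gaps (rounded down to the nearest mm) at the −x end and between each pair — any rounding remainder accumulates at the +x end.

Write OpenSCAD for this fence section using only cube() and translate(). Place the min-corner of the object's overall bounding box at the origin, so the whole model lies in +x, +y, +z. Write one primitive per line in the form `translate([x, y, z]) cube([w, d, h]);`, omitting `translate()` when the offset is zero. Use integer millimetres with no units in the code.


cube([75, 75, 1421]);
translate([1542, 0, 0]) cube([75, 75, 1421]);
translate([75, 0, 227]) cube([1467, 75, 91]);
translate([75, 0, 1163]) cube([1467, 75, 91]);
translate([116, 75, 101]) cube([101, 16, 1235]);
translate([258, 75, 101]) cube([101, 16, 1235]);
translate([400, 75, 101]) cube([101, 16, 1235]);
translate([542, 75, 101]) cube([101, 16, 1235]);
translate([684, 75, 101]) cube([101, 16, 1235]);
translate([826, 75, 101]) cube([101, 16, 1235]);
translate([968, 75, 101]) cube([101, 16, 1235]);
translate([1110, 75, 101]) cube([101, 16, 1235]);
translate([1252, 75, 101]) cube([101, 16, 1235]);
translate([1394, 75, 101]) cube([101, 16, 1235]);


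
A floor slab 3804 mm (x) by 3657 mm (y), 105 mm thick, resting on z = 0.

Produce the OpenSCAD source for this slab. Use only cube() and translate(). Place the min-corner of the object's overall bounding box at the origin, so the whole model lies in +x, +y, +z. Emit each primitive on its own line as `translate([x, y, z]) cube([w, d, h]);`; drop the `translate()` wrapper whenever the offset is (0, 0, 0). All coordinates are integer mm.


cube([3804, 3657, 105]);


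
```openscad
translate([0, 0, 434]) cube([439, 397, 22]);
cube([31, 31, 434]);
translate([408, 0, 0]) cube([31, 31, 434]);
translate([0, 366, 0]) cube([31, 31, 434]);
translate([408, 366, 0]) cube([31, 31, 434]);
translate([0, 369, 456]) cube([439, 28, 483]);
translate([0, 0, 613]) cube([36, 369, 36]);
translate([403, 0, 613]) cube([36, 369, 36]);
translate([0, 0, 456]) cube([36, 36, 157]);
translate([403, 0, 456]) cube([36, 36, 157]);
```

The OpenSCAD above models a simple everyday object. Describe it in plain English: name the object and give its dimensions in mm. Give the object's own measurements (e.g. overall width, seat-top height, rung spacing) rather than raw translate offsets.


A chair. The seat is a 439×397×22 mm slab with its top at z = 456 mm, on four 31×31 mm corner legs (flush with the seat edges, standing on z = 0). A flat backrest 28 mm thick, 483 mm tall, spans the full seat width and rises from the seat top along its +y edge, rear face flush with the rear of the seat. Two armrests of 36×36 mm section run along each side from the seat's front edge to the front of the backrest, top faces 193 mm above the seat top and outer faces flush with the seat's x-edges; a 36×36 mm post under the front of each armrest stands on the seat at the front corner.


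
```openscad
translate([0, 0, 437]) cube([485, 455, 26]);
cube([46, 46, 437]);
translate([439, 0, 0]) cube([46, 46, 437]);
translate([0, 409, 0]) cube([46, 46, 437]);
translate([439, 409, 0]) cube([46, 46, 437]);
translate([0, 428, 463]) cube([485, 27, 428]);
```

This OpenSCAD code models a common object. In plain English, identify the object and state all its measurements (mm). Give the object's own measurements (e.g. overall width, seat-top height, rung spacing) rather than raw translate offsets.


A chair. The seat is a 485×455×26 mm slab with its top at z = 463 mm, on four 46×46 mm corner legs (flush with the seat edges, standing on z = 0). A flat backrest 27 mm thick, 428 mm tall, spans the full seat width and rises from the seat top along its +y edge, rear face flush with the rear of the seat.


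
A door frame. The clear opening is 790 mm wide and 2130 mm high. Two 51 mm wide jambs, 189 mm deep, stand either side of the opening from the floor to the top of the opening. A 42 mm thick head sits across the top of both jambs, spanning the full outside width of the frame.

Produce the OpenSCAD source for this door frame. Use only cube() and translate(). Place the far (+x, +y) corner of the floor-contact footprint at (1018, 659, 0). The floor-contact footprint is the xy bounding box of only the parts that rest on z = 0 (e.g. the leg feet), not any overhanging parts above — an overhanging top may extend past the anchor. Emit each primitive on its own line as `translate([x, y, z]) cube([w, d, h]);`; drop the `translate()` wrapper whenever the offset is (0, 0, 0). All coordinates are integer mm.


translate([126, 470, 0]) cube([51, 189, 2130]);
translate([967, 470, 0]) cube([51, 189, 2130]);
translate([126, 470, 2130]) cube([892, 189, 42]);


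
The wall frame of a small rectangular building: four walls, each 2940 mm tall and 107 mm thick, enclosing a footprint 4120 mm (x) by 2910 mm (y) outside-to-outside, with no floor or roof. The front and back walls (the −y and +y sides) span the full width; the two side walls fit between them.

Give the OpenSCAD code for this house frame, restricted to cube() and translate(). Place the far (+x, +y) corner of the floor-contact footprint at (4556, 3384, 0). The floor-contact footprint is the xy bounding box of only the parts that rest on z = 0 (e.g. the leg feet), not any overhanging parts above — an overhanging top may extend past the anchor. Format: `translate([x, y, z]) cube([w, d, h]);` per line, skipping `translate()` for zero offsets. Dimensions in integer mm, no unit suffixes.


translate([436, 474, 0]) cube([4120, 107, 2940]);
translate([436, 3277, 0]) cube([4120, 107, 2940]);
translate([436, 581, 0]) cube([107, 2696, 2940]);
translate([4449, 581, 0]) cube([107, 2696, 2940]);


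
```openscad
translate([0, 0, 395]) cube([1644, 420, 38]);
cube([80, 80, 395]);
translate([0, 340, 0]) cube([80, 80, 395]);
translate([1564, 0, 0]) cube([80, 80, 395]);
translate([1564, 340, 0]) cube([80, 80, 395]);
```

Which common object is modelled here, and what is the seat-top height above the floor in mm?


A bench. The seat-top height is 433 mm.

A long slab on four corner posts — a bench. The slab sits at z = 395 with thickness 38, so the top is 395 + 38 = 433 mm.


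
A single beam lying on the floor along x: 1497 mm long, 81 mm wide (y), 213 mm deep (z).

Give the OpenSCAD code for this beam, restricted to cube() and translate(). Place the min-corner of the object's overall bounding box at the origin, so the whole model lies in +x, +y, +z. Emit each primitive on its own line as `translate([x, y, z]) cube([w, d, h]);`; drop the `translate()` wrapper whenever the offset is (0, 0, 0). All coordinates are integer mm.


cube([1497, 81, 213]);


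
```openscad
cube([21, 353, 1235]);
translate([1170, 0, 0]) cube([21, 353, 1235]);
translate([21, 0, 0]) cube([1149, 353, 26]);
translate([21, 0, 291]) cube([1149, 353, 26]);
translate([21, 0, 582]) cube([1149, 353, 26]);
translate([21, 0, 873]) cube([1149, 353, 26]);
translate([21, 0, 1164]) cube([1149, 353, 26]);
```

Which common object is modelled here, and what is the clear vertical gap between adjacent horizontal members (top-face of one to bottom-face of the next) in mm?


A bookshelf. The clear shelf gap is 265 mm.

Two tall side panels with 5 horizontal boards between them — a bookshelf. The first two shelf undersides are at z = 0 and z = 291; with shelf thickness 26, the clear gap is 291 − 0 − 26 = 265 mm.


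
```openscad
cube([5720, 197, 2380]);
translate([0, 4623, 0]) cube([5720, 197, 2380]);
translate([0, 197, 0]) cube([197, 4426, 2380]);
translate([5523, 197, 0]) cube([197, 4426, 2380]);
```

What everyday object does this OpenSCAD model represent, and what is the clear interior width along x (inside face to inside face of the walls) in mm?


A house (or room) frame. The interior width is 5326 mm.

Four 2380 mm walls enclosing a rectangle with no floor or roof — a room or house frame. Outside width is 5720 mm and wall thickness is 197 mm, so the interior width is 5720 − 2 × 197 = 5326 mm.


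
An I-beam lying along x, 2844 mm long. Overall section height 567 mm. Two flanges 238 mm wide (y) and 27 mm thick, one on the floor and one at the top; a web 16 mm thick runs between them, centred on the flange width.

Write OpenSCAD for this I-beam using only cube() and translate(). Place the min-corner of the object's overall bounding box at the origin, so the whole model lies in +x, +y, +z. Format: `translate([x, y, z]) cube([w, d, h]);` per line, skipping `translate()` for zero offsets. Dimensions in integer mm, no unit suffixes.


cube([2844, 238, 27]);
translate([0, 111, 27]) cube([2844, 16, 513]);
translate([0, 0, 540]) cube([2844, 238, 27]);


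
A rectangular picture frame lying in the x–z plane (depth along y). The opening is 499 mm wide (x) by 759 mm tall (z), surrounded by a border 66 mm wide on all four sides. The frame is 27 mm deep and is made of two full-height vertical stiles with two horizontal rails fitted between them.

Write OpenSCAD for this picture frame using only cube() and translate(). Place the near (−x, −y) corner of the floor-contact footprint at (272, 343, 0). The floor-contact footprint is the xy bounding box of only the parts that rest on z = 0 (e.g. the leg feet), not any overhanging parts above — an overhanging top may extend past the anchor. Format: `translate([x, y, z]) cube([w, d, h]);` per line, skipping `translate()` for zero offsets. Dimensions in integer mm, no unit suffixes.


translate([272, 343, 0]) cube([66, 27, 891]);
translate([837, 343, 0]) cube([66, 27, 891]);
translate([338, 343, 0]) cube([499, 27, 66]);
translate([338, 343, 825]) cube([499, 27, 66]);


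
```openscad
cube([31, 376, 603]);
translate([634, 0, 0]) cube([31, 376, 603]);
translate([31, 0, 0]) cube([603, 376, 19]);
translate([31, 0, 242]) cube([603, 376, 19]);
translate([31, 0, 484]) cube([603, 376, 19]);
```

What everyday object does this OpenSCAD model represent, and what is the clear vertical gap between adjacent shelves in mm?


A bookshelf. The clear shelf gap is 223 mm.

Two tall side panels with 3 horizontal boards between them — a bookshelf. The first two shelf undersides are at z = 0 and z = 242; with shelf thickness 19, the clear gap is 242 − 0 − 19 = 223 mm.


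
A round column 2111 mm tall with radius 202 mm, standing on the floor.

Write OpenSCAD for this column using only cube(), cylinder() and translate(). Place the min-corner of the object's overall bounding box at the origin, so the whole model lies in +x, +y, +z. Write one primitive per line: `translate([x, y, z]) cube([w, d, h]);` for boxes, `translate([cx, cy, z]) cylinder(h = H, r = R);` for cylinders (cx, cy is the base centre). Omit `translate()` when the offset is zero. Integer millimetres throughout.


translate([202, 202, 0]) cylinder(h = 2111, r = 202);


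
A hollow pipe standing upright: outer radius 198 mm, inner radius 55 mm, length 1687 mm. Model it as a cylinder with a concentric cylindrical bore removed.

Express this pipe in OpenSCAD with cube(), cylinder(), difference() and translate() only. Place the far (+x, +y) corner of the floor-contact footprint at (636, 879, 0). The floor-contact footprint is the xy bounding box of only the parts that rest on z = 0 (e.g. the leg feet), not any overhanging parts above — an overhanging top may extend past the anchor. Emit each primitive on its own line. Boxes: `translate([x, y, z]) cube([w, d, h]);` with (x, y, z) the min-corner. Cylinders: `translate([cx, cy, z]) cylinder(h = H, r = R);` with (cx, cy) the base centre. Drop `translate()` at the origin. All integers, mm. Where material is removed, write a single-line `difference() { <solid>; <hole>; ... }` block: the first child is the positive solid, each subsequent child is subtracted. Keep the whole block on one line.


difference() { translate([438, 681, 0]) cylinder(h = 1687, r = 198); translate([438, 681, 0]) cylinder(h = 1687, r = 55); }


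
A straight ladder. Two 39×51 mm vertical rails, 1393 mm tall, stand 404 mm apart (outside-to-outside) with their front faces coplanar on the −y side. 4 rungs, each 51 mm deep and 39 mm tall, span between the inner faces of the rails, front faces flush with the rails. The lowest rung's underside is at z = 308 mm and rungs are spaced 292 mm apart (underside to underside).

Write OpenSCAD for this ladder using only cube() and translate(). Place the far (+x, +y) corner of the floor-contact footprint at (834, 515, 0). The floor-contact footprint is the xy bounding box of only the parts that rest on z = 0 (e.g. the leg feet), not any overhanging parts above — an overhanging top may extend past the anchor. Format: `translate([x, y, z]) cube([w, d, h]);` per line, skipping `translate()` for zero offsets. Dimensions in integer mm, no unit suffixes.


translate([430, 464, 0]) cube([39, 51, 1393]);
translate([795, 464, 0]) cube([39, 51, 1393]);
translate([469, 464, 308]) cube([326, 51, 39]);
translate([469, 464, 600]) cube([326, 51, 39]);
translate([469, 464, 892]) cube([326, 51, 39]);
translate([469, 464, 1184]) cube([326, 51, 39]);


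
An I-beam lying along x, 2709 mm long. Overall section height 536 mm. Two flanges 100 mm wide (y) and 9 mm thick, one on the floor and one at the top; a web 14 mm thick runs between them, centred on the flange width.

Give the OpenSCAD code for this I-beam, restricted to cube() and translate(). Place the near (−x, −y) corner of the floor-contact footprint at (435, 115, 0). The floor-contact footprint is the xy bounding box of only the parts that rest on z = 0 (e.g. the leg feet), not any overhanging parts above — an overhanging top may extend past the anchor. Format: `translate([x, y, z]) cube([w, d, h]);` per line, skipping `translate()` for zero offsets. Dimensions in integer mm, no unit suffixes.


translate([435, 115, 0]) cube([2709, 100, 9]);
translate([435, 158, 9]) cube([2709, 14, 518]);
translate([435, 115, 527]) cube([2709, 100, 9]);


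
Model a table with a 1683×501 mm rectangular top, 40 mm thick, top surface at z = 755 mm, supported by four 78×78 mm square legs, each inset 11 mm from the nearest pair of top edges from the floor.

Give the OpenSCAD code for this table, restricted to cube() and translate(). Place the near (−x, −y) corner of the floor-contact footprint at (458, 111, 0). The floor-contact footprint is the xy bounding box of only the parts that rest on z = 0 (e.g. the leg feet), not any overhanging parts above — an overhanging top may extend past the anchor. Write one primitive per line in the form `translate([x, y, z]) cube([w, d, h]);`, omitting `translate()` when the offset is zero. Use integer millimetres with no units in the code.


translate([447, 100, 715]) cube([1683, 501, 40]);
translate([458, 111, 0]) cube([78, 78, 715]);
translate([2041, 111, 0]) cube([78, 78, 715]);
translate([458, 512, 0]) cube([78, 78, 715]);
translate([2041, 512, 0]) cube([78, 78, 715]);


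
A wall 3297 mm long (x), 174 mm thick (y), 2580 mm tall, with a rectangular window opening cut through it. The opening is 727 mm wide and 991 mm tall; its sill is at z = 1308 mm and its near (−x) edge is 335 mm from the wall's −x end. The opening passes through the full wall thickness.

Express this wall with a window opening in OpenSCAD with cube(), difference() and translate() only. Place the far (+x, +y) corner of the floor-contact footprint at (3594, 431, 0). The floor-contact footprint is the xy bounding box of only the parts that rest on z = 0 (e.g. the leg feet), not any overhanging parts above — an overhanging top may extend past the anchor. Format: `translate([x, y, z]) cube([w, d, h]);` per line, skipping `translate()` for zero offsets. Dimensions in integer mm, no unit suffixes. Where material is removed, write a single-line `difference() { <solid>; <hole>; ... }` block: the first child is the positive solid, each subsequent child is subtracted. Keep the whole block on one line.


difference() { translate([297, 257, 0]) cube([3297, 174, 2580]); translate([632, 257, 1308]) cube([727, 174, 991]); }


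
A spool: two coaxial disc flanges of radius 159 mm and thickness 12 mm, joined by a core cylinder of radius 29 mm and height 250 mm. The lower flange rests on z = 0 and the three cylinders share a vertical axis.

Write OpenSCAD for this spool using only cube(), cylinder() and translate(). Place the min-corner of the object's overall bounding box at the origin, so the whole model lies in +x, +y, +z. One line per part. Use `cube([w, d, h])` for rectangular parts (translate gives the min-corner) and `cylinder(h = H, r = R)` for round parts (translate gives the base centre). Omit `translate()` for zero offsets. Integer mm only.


translate([159, 159, 0]) cylinder(h = 12, r = 159);
translate([159, 159, 12]) cylinder(h = 250, r = 29);
translate([159, 159, 262]) cylinder(h = 12, r = 159);


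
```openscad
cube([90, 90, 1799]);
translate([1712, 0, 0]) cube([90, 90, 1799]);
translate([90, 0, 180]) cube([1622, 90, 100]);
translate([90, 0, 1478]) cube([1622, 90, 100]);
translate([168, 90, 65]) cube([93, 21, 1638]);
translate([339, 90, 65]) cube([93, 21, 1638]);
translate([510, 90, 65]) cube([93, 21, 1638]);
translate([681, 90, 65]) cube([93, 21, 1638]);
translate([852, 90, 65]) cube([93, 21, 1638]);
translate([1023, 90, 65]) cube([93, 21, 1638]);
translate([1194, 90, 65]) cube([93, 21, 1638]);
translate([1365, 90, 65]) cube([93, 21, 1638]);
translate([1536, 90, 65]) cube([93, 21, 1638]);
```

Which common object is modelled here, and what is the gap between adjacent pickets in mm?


A fence section. The picket gap is 78 mm.

Two posts, two rails, 9 pickets — a fence section. Span 1622 mm holds 9 pickets of 93 mm with 10 equal gaps: ⌊(1622 − 9·93) / 10⌋ = 78 mm.
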